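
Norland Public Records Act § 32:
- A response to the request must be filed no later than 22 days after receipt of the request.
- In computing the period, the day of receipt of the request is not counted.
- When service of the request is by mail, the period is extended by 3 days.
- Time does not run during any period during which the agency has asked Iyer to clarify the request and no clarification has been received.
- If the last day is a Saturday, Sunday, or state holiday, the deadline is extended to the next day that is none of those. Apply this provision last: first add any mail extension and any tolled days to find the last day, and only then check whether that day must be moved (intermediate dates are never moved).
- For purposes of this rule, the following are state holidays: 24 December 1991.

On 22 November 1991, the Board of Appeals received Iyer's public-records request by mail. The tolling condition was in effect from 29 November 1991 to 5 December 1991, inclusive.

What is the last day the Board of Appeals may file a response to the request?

December 25, 1991

22 days after 22 November 1991 is December 14, 1991.
Service was by mail, adding 3 days: December 14, 1991 + 3 days = December 17, 1991.
From November 29, 1991 through December 5, 1991 inclusive is 7 days; tolling adds 7 days: December 17, 1991 + 7 days = December 24, 1991.
December 24, 1991 is a listed holiday. The next qualifying day is December 25, 1991.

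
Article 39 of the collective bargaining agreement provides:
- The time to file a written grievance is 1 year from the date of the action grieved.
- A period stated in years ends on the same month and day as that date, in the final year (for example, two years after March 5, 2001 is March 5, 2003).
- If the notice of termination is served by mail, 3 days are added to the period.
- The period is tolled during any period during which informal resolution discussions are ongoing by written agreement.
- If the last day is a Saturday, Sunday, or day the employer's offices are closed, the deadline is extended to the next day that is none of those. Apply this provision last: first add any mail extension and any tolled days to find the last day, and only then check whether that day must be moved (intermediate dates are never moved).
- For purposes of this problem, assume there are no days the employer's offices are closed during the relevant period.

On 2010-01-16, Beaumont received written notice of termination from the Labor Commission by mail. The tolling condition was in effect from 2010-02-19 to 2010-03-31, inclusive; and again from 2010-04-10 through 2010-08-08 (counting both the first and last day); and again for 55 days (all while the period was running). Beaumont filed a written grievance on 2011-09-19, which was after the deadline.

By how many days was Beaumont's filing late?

26 days

1 year after 2010-01-16 is January 16, 2011.
Service was by mail, adding 3 days: January 16, 2011 + 3 days = January 19, 2011.
From February 19, 2010 through March 31, 2010 inclusive is 41 days; tolling adds 41 days: January 19, 2011 + 41 days = March 1, 2011.
From April 10, 2010 through August 8, 2010 inclusive is 121 days; tolling adds 121 days: March 1, 2011 + 121 days = June 30, 2011.
Tolling adds 55 days: June 30, 2011 + 55 days = August 24, 2011.
August 24, 2011 is a Wednesday and not a day the employer's offices are closed, so no extension applies.
The deadline is August 24, 2011; from August 24, 2011 to September 19, 2011 is 26 days.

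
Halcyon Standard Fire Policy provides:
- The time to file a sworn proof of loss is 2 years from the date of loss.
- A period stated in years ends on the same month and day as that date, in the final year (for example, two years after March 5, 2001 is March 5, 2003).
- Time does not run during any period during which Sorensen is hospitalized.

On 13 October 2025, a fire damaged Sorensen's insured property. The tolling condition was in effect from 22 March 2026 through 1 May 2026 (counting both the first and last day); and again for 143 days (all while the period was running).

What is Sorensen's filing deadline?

April 14, 2028

2 years after 13 October 2025 is October 13, 2027.
From March 22, 2026 through May 1, 2026 inclusive is 41 days; tolling adds 41 days: October 13, 2027 + 41 days = November 23, 2027.
Tolling adds 143 days: November 23, 2027 + 143 days = April 14, 2028.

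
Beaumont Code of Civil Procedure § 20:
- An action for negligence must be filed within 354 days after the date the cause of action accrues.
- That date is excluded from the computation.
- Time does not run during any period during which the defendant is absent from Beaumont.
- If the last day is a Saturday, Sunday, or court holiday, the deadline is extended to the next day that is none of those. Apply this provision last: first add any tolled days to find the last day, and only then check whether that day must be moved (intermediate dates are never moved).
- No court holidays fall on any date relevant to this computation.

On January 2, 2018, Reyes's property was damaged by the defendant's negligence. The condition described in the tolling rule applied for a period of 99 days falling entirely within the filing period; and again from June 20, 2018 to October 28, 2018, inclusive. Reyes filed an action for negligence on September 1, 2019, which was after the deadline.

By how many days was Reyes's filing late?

23 days

354 days after January 2, 2018 is December 22, 2018.
Tolling adds 99 days: December 22, 2018 + 99 days = March 31, 2019.
From June 20, 2018 through October 28, 2018 inclusive is 131 days; tolling adds 131 days: March 31, 2019 + 131 days = August 9, 2019.
August 9, 2019 is a Friday and not a court holiday, so no extension applies.
The deadline is August 9, 2019; from August 9, 2019 to September 1, 2019 is 23 days.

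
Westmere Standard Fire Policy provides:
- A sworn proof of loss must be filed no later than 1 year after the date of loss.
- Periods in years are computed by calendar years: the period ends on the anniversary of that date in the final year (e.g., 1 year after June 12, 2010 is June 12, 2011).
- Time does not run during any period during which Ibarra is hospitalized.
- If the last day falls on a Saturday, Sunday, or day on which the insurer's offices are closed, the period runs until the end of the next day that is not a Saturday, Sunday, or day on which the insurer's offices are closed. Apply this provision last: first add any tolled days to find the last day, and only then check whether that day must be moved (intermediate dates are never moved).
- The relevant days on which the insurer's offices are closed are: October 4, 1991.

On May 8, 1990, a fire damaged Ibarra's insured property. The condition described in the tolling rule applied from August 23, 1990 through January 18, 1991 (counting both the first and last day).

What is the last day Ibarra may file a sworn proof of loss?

1 year after May 8, 1990 is May 8, 1991.
From August 23, 1990 through January 18, 1991 inclusive is 149 days; tolling adds 149 days: May 8, 1991 + 149 days = October 4, 1991.
October 4, 1991 is a listed holiday; October 5, 1991 is Saturday; October 6, 1991 is Sunday. The next qualifying day is October 7, 1991.

October 7, 1991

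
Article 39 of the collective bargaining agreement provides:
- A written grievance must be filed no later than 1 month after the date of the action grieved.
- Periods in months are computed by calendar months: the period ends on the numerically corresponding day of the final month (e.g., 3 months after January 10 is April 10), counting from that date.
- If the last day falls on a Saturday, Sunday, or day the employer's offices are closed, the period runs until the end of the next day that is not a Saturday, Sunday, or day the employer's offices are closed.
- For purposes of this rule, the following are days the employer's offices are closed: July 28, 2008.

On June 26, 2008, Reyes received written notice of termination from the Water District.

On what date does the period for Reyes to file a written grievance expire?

1 month after June 26, 2008 is July 26, 2008.
July 26, 2008 is Saturday; July 27, 2008 is Sunday; July 28, 2008 is a listed holiday. The next qualifying day is July 29, 2008.

July 29, 2008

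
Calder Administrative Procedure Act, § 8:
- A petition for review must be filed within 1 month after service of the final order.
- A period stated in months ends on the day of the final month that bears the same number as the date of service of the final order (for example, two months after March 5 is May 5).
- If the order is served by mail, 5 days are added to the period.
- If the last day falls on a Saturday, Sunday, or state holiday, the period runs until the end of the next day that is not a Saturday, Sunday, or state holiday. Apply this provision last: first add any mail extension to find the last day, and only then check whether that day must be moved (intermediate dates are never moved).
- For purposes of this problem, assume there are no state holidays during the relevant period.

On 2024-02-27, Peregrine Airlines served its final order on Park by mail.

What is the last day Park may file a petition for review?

1 month after 2024-02-27 is March 27, 2024.
Service was by mail, adding 5 days: March 27, 2024 + 5 days = April 1, 2024.
April 1, 2024 is a Monday and not a state holiday, so no extension applies.

April 1, 2024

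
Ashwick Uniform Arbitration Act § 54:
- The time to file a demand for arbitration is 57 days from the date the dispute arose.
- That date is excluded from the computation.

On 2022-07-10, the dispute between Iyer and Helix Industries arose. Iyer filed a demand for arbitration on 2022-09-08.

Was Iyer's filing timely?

57 days after 2022-07-10 is September 5, 2022.
The deadline is September 5, 2022; the filing on September 8, 2022 is after that date.

No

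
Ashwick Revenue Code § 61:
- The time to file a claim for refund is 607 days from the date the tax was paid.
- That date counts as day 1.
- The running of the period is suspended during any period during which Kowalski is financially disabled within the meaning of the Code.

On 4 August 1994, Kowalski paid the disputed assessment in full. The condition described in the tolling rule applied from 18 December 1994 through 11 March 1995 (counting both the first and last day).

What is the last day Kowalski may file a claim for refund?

June 24, 1996

Counting 4 August 1994 as day 1, day 607 is April 1, 1996.
From December 18, 1994 through March 11, 1995 inclusive is 84 days; tolling adds 84 days: April 1, 1996 + 84 days = June 24, 1996.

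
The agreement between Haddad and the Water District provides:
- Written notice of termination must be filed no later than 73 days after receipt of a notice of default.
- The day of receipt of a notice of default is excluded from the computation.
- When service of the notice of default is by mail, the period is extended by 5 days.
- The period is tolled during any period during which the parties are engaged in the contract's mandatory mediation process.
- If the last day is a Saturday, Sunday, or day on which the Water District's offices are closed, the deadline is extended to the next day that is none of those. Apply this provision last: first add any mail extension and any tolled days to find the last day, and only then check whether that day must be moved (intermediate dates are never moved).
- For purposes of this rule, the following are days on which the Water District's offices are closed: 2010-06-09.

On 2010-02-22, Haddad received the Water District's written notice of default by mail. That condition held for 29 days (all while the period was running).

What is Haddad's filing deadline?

June 10, 2010

73 days after 2010-02-22 is May 6, 2010.
Service was by mail, adding 5 days: May 6, 2010 + 5 days = May 11, 2010.
Tolling adds 29 days: May 11, 2010 + 29 days = June 9, 2010.
June 9, 2010 is a listed holiday. The next qualifying day is June 10, 2010.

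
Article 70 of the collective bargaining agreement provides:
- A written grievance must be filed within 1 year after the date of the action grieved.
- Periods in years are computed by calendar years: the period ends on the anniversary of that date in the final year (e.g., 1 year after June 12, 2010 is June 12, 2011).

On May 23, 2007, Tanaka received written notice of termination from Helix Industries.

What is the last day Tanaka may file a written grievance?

May 23, 2008

1 year after May 23, 2007 is May 23, 2008.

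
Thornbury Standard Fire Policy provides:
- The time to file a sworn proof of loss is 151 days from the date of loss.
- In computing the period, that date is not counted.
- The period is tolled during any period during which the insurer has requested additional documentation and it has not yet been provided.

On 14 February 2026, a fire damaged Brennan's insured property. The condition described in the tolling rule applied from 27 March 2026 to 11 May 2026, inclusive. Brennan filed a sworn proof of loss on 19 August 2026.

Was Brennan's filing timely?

Yes

151 days after 14 February 2026 is July 15, 2026.
From March 27, 2026 through May 11, 2026 inclusive is 46 days; tolling adds 46 days: July 15, 2026 + 46 days = August 30, 2026.
The deadline is August 30, 2026; the filing on August 19, 2026 is on or before that date.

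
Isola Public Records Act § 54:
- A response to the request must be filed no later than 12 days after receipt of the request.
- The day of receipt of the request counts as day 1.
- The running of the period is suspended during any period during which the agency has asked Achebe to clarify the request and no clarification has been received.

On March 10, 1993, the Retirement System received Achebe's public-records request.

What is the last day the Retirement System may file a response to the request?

Counting March 10, 1993 as day 1, day 12 is March 21, 1993.

March 21, 1993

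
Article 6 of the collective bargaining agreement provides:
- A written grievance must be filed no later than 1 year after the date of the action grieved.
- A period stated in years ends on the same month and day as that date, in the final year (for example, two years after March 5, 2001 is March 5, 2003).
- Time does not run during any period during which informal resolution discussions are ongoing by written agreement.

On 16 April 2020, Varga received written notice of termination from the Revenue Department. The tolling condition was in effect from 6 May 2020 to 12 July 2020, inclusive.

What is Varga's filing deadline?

1 year after 16 April 2020 is April 16, 2021.
From May 6, 2020 through July 12, 2020 inclusive is 68 days; tolling adds 68 days: April 16, 2021 + 68 days = June 23, 2021.

June 23, 2021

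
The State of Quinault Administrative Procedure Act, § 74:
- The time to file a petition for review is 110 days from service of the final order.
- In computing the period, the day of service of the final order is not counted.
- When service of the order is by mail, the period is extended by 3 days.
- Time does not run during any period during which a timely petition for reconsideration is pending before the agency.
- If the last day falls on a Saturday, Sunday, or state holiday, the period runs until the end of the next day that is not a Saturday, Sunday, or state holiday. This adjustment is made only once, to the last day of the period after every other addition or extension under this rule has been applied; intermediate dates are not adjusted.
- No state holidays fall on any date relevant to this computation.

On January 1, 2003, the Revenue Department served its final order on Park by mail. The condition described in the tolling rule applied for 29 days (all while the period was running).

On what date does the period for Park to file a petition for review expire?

110 days after January 1, 2003 is April 21, 2003.
Service was by mail, adding 3 days: April 21, 2003 + 3 days = April 24, 2003.
Tolling adds 29 days: April 24, 2003 + 29 days = May 23, 2003.
May 23, 2003 is a Friday and not a state holiday, so no extension applies.

May 23, 2003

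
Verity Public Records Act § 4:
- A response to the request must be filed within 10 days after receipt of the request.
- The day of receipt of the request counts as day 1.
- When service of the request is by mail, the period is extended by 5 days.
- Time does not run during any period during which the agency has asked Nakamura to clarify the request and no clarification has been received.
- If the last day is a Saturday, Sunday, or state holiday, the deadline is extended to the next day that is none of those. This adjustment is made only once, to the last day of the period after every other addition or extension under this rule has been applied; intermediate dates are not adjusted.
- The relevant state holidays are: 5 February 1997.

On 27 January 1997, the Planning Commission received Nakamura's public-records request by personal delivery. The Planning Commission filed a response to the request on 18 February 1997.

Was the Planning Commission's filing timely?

No

Counting 27 January 1997 as day 1, day 10 is February 5, 1997.
Service was not by mail, so no mail extension applies.
February 5, 1997 is a listed holiday. The next qualifying day is February 6, 1997.
The deadline is February 6, 1997; the filing on February 18, 1997 is after that date.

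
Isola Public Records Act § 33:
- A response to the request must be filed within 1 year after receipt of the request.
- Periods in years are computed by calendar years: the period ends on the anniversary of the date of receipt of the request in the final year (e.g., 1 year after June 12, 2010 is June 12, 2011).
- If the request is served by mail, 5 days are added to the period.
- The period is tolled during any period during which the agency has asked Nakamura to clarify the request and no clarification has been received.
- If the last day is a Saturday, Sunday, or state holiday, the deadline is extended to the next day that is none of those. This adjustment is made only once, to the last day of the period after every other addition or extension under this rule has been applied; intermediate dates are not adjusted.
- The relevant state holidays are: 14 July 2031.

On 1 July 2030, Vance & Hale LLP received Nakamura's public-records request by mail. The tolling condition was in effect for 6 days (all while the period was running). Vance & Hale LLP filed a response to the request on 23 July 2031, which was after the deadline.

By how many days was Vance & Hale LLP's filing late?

1 year after 1 July 2030 is July 1, 2031.
Service was by mail, adding 5 days: July 1, 2031 + 5 days = July 6, 2031.
Tolling adds 6 days: July 6, 2031 + 6 days = July 12, 2031.
July 12, 2031 is Saturday; July 13, 2031 is Sunday; July 14, 2031 is a listed holiday. The next qualifying day is July 15, 2031.
The deadline is July 15, 2031; from July 15, 2031 to July 23, 2031 is 8 days.

8 days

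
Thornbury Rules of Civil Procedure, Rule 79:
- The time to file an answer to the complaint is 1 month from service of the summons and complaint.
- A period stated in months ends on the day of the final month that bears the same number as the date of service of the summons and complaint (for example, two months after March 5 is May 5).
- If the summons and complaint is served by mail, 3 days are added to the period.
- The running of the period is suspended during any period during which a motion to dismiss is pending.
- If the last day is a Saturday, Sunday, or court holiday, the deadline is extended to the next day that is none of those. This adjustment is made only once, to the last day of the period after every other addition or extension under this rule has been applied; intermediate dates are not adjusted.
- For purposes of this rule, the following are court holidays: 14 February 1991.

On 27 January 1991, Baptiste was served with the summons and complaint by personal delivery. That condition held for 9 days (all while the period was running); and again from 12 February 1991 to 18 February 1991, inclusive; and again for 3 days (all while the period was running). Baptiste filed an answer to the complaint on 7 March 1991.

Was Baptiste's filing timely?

Yes

1 month after 27 January 1991 is February 27, 1991.
Service was not by mail, so no mail extension applies.
Tolling adds 9 days: February 27, 1991 + 9 days = March 8, 1991.
From February 12, 1991 through February 18, 1991 inclusive is 7 days; tolling adds 7 days: March 8, 1991 + 7 days = March 15, 1991.
Tolling adds 3 days: March 15, 1991 + 3 days = March 18, 1991.
March 18, 1991 is a Monday and not a court holiday, so no extension applies.
The deadline is March 18, 1991; the filing on March 7, 1991 is on or before that date.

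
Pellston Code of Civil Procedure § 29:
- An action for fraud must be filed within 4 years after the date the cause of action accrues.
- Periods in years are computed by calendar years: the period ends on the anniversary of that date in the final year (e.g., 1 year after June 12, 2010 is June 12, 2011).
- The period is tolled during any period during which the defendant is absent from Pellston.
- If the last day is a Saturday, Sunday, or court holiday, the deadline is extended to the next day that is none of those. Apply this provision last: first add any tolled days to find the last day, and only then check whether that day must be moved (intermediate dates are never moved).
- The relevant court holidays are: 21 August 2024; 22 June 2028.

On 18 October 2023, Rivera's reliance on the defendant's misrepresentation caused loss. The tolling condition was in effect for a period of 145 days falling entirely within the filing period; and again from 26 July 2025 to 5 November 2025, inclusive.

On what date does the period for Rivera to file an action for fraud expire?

June 23, 2028

4 years after 18 October 2023 is October 18, 2027.
Tolling adds 145 days: October 18, 2027 + 145 days = March 11, 2028.
From July 26, 2025 through November 5, 2025 inclusive is 103 days; tolling adds 103 days: March 11, 2028 + 103 days = June 22, 2028.
June 22, 2028 is a listed holiday. The next qualifying day is June 23, 2028.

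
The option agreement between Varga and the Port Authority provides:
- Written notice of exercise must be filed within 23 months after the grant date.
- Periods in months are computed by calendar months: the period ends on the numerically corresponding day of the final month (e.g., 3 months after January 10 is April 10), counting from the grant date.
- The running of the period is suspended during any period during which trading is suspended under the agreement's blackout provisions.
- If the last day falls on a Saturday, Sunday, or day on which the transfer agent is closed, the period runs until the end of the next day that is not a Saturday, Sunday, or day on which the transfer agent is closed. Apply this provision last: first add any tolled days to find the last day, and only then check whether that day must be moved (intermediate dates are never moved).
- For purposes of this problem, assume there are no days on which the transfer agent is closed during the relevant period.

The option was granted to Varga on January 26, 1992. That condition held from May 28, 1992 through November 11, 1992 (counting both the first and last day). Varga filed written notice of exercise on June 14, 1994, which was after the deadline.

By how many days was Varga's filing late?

1 day

23 months after January 26, 1992 is December 26, 1993.
From May 28, 1992 through November 11, 1992 inclusive is 168 days; tolling adds 168 days: December 26, 1993 + 168 days = June 12, 1994.
June 12, 1994 is Sunday. The next qualifying day is June 13, 1994.
The deadline is June 13, 1994; from June 13, 1994 to June 14, 1994 is 1 days.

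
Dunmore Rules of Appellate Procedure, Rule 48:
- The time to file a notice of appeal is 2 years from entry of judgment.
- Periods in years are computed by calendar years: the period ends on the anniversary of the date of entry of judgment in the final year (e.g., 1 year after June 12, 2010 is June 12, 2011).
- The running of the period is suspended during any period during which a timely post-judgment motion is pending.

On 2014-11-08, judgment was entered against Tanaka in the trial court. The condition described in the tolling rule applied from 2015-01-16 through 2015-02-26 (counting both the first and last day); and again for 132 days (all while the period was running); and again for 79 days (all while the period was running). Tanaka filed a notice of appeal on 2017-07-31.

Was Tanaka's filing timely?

No

2 years after 2014-11-08 is November 8, 2016.
From January 16, 2015 through February 26, 2015 inclusive is 42 days; tolling adds 42 days: November 8, 2016 + 42 days = December 20, 2016.
Tolling adds 132 days: December 20, 2016 + 132 days = May 1, 2017.
Tolling adds 79 days: May 1, 2017 + 79 days = July 19, 2017.
The deadline is July 19, 2017; the filing on July 31, 2017 is after that date.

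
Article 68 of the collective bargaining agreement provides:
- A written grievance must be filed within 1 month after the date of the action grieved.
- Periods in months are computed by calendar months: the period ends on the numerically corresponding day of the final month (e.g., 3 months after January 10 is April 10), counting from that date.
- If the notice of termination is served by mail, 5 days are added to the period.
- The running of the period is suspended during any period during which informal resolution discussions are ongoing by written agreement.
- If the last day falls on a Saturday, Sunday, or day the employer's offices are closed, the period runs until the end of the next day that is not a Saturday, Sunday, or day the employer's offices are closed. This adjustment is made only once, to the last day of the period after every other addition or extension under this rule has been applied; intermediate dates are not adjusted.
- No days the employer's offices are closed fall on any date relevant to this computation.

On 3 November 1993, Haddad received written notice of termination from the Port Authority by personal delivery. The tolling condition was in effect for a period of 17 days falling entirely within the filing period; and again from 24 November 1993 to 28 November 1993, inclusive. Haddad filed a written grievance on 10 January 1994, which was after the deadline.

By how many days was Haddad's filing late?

14 days

1 month after 3 November 1993 is December 3, 1993.
Service was not by mail, so no mail extension applies.
Tolling adds 17 days: December 3, 1993 + 17 days = December 20, 1993.
From November 24, 1993 through November 28, 1993 inclusive is 5 days; tolling adds 5 days: December 20, 1993 + 5 days = December 25, 1993.
December 25, 1993 is Saturday; December 26, 1993 is Sunday. The next qualifying day is December 27, 1993.
The deadline is December 27, 1993; from December 27, 1993 to January 10, 1994 is 14 days.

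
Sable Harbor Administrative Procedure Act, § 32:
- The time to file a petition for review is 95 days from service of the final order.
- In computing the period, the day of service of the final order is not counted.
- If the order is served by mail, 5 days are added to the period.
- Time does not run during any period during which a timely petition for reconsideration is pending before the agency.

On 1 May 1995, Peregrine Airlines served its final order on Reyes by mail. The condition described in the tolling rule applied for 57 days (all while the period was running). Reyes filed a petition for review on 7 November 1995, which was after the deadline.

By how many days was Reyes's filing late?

95 days after 1 May 1995 is August 4, 1995.
Service was by mail, adding 5 days: August 4, 1995 + 5 days = August 9, 1995.
Tolling adds 57 days: August 9, 1995 + 57 days = October 5, 1995.
The deadline is October 5, 1995; from October 5, 1995 to November 7, 1995 is 33 days.

33 days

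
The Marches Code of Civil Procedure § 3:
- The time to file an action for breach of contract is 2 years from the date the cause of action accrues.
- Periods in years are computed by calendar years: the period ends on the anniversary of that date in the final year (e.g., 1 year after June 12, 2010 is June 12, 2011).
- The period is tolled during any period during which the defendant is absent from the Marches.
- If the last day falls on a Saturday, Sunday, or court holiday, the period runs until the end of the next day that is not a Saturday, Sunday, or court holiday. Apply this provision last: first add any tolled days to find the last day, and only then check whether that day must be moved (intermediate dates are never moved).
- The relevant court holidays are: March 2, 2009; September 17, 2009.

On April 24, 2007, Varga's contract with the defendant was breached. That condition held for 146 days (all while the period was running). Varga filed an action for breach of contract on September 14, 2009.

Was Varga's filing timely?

2 years after April 24, 2007 is April 24, 2009.
Tolling adds 146 days: April 24, 2009 + 146 days = September 17, 2009.
September 17, 2009 is a listed holiday. The next qualifying day is September 18, 2009.
The deadline is September 18, 2009; the filing on September 14, 2009 is on or before that date.

Yes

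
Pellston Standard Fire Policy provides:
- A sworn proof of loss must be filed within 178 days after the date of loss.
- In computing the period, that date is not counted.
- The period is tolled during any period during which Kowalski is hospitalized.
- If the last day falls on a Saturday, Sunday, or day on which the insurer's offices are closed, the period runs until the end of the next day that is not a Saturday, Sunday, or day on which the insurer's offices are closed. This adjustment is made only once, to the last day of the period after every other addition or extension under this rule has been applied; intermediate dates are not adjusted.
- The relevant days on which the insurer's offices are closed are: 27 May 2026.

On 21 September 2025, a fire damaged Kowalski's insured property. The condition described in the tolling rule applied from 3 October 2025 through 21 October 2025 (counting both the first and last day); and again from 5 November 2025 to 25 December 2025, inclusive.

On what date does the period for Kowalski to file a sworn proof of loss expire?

May 28, 2026

178 days after 21 September 2025 is March 18, 2026.
From October 3, 2025 through October 21, 2025 inclusive is 19 days; tolling adds 19 days: March 18, 2026 + 19 days = April 6, 2026.
From November 5, 2025 through December 25, 2025 inclusive is 51 days; tolling adds 51 days: April 6, 2026 + 51 days = May 27, 2026.
May 27, 2026 is a listed holiday. The next qualifying day is May 28, 2026.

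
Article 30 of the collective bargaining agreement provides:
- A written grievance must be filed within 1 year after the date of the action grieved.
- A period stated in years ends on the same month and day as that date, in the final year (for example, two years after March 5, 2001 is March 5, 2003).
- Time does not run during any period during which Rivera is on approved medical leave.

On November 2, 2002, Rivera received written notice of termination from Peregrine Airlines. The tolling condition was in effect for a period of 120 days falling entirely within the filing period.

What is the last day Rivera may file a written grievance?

1 year after November 2, 2002 is November 2, 2003.
Tolling adds 120 days: November 2, 2003 + 120 days = March 1, 2004.

March 1, 2004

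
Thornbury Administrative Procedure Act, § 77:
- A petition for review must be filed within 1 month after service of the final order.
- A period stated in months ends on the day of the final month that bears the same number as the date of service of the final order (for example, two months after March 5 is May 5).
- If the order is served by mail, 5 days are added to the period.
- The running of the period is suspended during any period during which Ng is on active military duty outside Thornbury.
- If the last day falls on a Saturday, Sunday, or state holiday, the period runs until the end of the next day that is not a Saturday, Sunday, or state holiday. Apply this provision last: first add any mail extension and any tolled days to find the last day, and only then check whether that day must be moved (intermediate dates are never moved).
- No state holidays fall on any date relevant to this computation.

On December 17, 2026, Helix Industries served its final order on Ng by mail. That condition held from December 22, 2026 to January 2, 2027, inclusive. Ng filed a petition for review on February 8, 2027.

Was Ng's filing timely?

No

1 month after December 17, 2026 is January 17, 2027.
Service was by mail, adding 5 days: January 17, 2027 + 5 days = January 22, 2027.
From December 22, 2026 through January 2, 2027 inclusive is 12 days; tolling adds 12 days: January 22, 2027 + 12 days = February 3, 2027.
February 3, 2027 is a Wednesday and not a state holiday, so no extension applies.
The deadline is February 3, 2027; the filing on February 8, 2027 is after that date.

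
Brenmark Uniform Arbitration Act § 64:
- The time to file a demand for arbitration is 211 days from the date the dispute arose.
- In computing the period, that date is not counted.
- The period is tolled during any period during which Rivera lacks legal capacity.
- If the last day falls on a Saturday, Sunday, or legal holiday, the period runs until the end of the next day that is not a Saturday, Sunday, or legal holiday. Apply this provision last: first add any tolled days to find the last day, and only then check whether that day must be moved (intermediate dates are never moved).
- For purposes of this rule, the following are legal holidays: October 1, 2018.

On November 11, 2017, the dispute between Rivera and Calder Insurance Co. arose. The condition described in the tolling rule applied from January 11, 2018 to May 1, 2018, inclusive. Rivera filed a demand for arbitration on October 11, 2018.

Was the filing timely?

211 days after November 11, 2017 is June 10, 2018.
From January 11, 2018 through May 1, 2018 inclusive is 111 days; tolling adds 111 days: June 10, 2018 + 111 days = September 29, 2018.
September 29, 2018 is Saturday; September 30, 2018 is Sunday; October 1, 2018 is a listed holiday. The next qualifying day is October 2, 2018.
The deadline is October 2, 2018; the filing on October 11, 2018 is after that date.

No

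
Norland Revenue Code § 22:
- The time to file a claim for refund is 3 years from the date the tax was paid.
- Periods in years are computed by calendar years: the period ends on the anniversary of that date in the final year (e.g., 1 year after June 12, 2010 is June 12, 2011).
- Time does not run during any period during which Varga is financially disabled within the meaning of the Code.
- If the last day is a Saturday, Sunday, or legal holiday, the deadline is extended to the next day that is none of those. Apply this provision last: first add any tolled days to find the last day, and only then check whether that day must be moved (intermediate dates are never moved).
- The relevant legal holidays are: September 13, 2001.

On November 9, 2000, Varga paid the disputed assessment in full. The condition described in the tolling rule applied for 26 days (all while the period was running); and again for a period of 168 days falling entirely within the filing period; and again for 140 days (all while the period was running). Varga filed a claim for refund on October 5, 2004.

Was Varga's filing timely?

Yes

3 years after November 9, 2000 is November 9, 2003.
Tolling adds 26 days: November 9, 2003 + 26 days = December 5, 2003.
Tolling adds 168 days: December 5, 2003 + 168 days = May 21, 2004.
Tolling adds 140 days: May 21, 2004 + 140 days = October 8, 2004.
October 8, 2004 is a Friday and not a legal holiday, so no extension applies.
The deadline is October 8, 2004; the filing on October 5, 2004 is on or before that date.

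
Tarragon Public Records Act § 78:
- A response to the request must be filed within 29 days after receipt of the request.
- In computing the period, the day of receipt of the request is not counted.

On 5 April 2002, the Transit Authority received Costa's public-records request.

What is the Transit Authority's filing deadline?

May 4, 2002

29 days after 5 April 2002 is May 4, 2002.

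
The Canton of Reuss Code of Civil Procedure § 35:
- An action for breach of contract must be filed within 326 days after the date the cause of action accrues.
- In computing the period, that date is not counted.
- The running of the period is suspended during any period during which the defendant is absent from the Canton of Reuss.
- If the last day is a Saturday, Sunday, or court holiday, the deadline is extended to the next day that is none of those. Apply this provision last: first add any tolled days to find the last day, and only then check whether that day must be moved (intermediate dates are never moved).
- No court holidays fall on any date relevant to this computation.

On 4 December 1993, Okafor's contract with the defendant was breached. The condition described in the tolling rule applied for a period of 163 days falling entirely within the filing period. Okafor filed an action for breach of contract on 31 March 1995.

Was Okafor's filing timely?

Yes

326 days after 4 December 1993 is October 26, 1994.
Tolling adds 163 days: October 26, 1994 + 163 days = April 7, 1995.
April 7, 1995 is a Friday and not a court holiday, so no extension applies.
The deadline is April 7, 1995; the filing on March 31, 1995 is on or before that date.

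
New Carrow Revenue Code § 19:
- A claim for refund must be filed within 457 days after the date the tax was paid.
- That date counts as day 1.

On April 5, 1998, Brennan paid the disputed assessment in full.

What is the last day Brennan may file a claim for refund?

July 5, 1999

Counting April 5, 1998 as day 1, day 457 is July 5, 1999.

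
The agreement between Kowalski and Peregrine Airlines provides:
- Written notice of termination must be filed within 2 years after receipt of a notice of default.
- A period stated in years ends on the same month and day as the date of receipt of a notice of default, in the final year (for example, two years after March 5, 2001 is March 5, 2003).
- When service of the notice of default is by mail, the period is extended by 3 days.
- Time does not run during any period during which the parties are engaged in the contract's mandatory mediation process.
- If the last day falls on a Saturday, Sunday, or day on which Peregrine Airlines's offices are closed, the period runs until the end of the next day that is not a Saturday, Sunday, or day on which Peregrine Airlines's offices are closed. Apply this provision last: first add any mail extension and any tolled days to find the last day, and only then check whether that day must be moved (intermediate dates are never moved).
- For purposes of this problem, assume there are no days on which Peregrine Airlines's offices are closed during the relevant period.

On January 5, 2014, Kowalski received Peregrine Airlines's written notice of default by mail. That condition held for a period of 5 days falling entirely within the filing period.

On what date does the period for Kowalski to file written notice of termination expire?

2 years after January 5, 2014 is January 5, 2016.
Service was by mail, adding 3 days: January 5, 2016 + 3 days = January 8, 2016.
Tolling adds 5 days: January 8, 2016 + 5 days = January 13, 2016.
January 13, 2016 is a Wednesday and not a day on which Peregrine Airlines's offices are closed, so no extension applies.

January 13, 2016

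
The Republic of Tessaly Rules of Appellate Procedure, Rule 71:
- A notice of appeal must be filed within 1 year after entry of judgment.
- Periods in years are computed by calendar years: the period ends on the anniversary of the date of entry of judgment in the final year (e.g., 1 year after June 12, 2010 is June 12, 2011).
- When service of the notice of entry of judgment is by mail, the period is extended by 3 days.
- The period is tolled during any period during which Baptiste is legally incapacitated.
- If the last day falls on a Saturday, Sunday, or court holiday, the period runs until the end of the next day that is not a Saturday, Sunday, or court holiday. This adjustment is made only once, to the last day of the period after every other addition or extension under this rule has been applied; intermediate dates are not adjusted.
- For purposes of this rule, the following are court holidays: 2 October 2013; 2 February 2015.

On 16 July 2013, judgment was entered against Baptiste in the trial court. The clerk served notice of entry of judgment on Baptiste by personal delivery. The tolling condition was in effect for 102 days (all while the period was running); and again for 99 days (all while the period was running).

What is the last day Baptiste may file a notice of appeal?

February 3, 2015

1 year after 16 July 2013 is July 16, 2014.
Service was not by mail, so no mail extension applies.
Tolling adds 102 days: July 16, 2014 + 102 days = October 26, 2014.
Tolling adds 99 days: October 26, 2014 + 99 days = February 2, 2015.
February 2, 2015 is a listed holiday. The next qualifying day is February 3, 2015.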